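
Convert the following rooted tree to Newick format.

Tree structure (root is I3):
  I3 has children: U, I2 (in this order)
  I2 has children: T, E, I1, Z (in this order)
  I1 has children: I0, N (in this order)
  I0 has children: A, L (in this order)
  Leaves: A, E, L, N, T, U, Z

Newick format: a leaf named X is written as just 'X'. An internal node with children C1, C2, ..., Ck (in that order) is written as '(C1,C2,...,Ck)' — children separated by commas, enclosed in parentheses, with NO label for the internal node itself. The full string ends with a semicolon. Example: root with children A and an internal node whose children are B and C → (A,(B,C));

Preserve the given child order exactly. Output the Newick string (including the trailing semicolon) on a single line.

Answer: (U,(T,E,((A,L),N),Z));

Derivation:
internal I3 with children ['U', 'I2']
  leaf 'U' → 'U'
  internal I2 with children ['T', 'E', 'I1', 'Z']
    leaf 'T' → 'T'
    leaf 'E' → 'E'
    internal I1 with children ['I0', 'N']
      internal I0 with children ['A', 'L']
        leaf 'A' → 'A'
        leaf 'L' → 'L'
      → '(A,L)'
      leaf 'N' → 'N'
    → '((A,L),N)'
    leaf 'Z' → 'Z'
  → '(T,E,((A,L),N),Z)'
→ '(U,(T,E,((A,L),N),Z))'
Final: (U,(T,E,((A,L),N),Z));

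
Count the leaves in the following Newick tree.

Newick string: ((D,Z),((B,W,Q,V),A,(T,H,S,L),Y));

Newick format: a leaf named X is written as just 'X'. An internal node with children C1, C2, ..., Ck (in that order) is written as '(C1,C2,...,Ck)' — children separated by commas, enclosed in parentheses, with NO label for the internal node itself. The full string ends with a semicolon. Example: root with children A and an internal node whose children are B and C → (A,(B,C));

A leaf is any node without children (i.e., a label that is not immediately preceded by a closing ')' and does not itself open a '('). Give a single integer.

Answer: 12

Derivation:
Newick: ((D,Z),((B,W,Q,V),A,(T,H,S,L),Y));
Scan left-to-right; a leaf is any maximal label run not followed by '(':
  pos 2: leaf 'D' → count = 1
  pos 4: leaf 'Z' → count = 2
  pos 9: leaf 'B' → count = 3
  pos 11: leaf 'W' → count = 4
  pos 13: leaf 'Q' → count = 5
  pos 15: leaf 'V' → count = 6
  pos 18: leaf 'A' → count = 7
  pos 21: leaf 'T' → count = 8
  pos 23: leaf 'H' → count = 9
  pos 25: leaf 'S' → count = 10
  pos 27: leaf 'L' → count = 11
  pos 30: leaf 'Y' → count = 12
Total leaves: 12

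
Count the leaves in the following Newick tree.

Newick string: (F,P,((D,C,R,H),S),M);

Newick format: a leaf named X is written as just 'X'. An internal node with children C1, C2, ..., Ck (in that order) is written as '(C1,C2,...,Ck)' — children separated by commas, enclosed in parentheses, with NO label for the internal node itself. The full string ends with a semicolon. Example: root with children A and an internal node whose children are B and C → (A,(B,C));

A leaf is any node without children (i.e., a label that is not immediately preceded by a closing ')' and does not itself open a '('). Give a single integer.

Answer: 8

Derivation:
Newick: (F,P,((D,C,R,H),S),M);
Scan left-to-right; a leaf is any maximal label run not followed by '(':
  pos 1: leaf 'F' → count = 1
  pos 3: leaf 'P' → count = 2
  pos 7: leaf 'D' → count = 3
  pos 9: leaf 'C' → count = 4
  pos 11: leaf 'R' → count = 5
  pos 13: leaf 'H' → count = 6
  pos 16: leaf 'S' → count = 7
  pos 19: leaf 'M' → count = 8
Total leaves: 8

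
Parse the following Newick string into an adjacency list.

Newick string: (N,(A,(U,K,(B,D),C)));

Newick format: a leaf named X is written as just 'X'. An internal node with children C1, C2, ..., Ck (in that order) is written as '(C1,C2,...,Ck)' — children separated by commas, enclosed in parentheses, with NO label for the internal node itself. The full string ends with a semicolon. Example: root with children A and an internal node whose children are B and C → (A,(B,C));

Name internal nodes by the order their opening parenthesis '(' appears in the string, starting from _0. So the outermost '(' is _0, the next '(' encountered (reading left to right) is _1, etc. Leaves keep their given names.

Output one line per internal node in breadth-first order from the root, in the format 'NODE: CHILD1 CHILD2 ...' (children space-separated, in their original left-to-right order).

Answer: _0: N _1
_1: A _2
_2: U K _3 C
_3: B D

Derivation:
Input: (N,(A,(U,K,(B,D),C)));
Scanning left-to-right, naming '(' by encounter order:
  pos 0: '(' -> open internal node _0 (depth 1)
  pos 3: '(' -> open internal node _1 (depth 2)
  pos 6: '(' -> open internal node _2 (depth 3)
  pos 11: '(' -> open internal node _3 (depth 4)
  pos 15: ')' -> close internal node _3 (now at depth 3)
  pos 18: ')' -> close internal node _2 (now at depth 2)
  pos 19: ')' -> close internal node _1 (now at depth 1)
  pos 20: ')' -> close internal node _0 (now at depth 0)
Total internal nodes: 4
BFS adjacency from root:
  _0: N _1
  _1: A _2
  _2: U K _3 C
  _3: B D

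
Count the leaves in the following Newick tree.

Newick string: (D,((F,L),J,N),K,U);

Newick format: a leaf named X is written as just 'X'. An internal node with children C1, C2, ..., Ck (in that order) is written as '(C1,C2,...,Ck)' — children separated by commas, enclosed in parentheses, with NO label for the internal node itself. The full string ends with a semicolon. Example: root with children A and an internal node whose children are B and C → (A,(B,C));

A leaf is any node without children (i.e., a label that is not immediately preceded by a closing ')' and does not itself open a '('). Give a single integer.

Newick: (D,((F,L),J,N),K,U);
Scan left-to-right; a leaf is any maximal label run not followed by '(':
  pos 1: leaf 'D' → count = 1
  pos 5: leaf 'F' → count = 2
  pos 7: leaf 'L' → count = 3
  pos 10: leaf 'J' → count = 4
  pos 12: leaf 'N' → count = 5
  pos 15: leaf 'K' → count = 6
  pos 17: leaf 'U' → count = 7
Total leaves: 7

Answer: 7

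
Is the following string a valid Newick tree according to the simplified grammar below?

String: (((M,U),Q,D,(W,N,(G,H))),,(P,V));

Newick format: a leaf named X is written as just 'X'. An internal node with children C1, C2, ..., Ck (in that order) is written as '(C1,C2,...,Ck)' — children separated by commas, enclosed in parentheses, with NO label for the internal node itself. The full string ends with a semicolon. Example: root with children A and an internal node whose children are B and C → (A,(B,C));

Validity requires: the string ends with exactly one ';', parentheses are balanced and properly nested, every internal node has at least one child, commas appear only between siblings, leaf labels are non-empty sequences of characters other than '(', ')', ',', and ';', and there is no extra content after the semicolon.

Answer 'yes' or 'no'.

Answer: no

Derivation:
Input: (((M,U),Q,D,(W,N,(G,H))),,(P,V));
Paren balance: 6 '(' vs 6 ')' OK
Ends with single ';': True
Full parse: FAILS (empty leaf label at pos 25)
Valid: False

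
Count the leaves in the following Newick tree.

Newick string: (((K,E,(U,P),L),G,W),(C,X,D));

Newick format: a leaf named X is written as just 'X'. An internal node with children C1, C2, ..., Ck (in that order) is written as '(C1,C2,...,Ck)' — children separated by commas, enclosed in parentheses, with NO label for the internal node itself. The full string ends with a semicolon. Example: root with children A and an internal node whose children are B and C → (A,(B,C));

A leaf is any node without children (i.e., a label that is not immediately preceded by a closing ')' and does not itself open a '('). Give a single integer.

Answer: 10

Derivation:
Newick: (((K,E,(U,P),L),G,W),(C,X,D));
Scan left-to-right; a leaf is any maximal label run not followed by '(':
  pos 3: leaf 'K' → count = 1
  pos 5: leaf 'E' → count = 2
  pos 8: leaf 'U' → count = 3
  pos 10: leaf 'P' → count = 4
  pos 13: leaf 'L' → count = 5
  pos 16: leaf 'G' → count = 6
  pos 18: leaf 'W' → count = 7
  pos 22: leaf 'C' → count = 8
  pos 24: leaf 'X' → count = 9
  pos 26: leaf 'D' → count = 10
Total leaves: 10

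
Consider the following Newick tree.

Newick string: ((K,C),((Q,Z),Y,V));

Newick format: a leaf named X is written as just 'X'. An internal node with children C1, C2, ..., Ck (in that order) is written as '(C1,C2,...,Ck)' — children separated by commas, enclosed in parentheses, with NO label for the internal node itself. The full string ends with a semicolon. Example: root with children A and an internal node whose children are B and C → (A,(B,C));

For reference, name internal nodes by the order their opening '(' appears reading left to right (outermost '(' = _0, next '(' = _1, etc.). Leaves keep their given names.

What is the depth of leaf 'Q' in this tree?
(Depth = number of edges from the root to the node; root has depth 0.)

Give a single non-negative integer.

Newick: ((K,C),((Q,Z),Y,V));
Naming internals by '(' encounter order: outermost '(' = _0, next = _1, ...
Query node: Q
Path from root: _0 -> _2 -> _3 -> Q
Depth of Q: 3 (number of edges from root)

Answer: 3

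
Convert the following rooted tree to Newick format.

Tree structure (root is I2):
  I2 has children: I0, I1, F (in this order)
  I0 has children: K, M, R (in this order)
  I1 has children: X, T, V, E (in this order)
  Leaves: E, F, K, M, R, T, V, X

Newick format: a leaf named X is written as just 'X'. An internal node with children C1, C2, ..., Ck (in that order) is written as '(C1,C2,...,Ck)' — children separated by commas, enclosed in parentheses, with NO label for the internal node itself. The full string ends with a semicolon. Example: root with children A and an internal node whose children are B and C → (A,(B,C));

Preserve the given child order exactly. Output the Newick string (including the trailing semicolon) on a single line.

Answer: ((K,M,R),(X,T,V,E),F);

Derivation:
internal I2 with children ['I0', 'I1', 'F']
  internal I0 with children ['K', 'M', 'R']
    leaf 'K' → 'K'
    leaf 'M' → 'M'
    leaf 'R' → 'R'
  → '(K,M,R)'
  internal I1 with children ['X', 'T', 'V', 'E']
    leaf 'X' → 'X'
    leaf 'T' → 'T'
    leaf 'V' → 'V'
    leaf 'E' → 'E'
  → '(X,T,V,E)'
  leaf 'F' → 'F'
→ '((K,M,R),(X,T,V,E),F)'
Final: ((K,M,R),(X,T,V,E),F);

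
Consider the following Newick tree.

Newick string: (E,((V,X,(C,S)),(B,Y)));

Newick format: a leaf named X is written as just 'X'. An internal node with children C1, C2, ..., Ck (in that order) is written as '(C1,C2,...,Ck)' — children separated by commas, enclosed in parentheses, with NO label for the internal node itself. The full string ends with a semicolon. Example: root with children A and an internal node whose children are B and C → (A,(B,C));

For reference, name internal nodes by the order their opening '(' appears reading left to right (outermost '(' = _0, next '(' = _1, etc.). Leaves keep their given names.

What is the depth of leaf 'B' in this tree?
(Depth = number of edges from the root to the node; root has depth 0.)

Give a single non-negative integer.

Answer: 3

Derivation:
Newick: (E,((V,X,(C,S)),(B,Y)));
Naming internals by '(' encounter order: outermost '(' = _0, next = _1, ...
Query node: B
Path from root: _0 -> _1 -> _4 -> B
Depth of B: 3 (number of edges from root)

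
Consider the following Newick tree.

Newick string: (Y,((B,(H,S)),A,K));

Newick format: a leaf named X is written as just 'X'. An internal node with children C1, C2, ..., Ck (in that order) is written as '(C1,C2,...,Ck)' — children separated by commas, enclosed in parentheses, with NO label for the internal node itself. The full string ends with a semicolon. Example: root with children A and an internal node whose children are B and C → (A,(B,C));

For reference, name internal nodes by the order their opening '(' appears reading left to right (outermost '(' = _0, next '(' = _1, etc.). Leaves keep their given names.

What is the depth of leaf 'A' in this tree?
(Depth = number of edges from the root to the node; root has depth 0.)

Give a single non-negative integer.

Newick: (Y,((B,(H,S)),A,K));
Naming internals by '(' encounter order: outermost '(' = _0, next = _1, ...
Query node: A
Path from root: _0 -> _1 -> A
Depth of A: 2 (number of edges from root)

Answer: 2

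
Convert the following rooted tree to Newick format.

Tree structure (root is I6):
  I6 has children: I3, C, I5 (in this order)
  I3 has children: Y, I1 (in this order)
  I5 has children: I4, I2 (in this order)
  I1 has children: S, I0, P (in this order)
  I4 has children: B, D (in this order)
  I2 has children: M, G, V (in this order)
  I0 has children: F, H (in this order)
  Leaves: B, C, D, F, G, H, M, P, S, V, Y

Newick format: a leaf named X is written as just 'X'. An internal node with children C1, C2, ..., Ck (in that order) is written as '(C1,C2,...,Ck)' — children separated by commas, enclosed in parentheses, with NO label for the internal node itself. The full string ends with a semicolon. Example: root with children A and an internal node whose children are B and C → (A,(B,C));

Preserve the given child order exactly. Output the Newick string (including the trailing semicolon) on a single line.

internal I6 with children ['I3', 'C', 'I5']
  internal I3 with children ['Y', 'I1']
    leaf 'Y' → 'Y'
    internal I1 with children ['S', 'I0', 'P']
      leaf 'S' → 'S'
      internal I0 with children ['F', 'H']
        leaf 'F' → 'F'
        leaf 'H' → 'H'
      → '(F,H)'
      leaf 'P' → 'P'
    → '(S,(F,H),P)'
  → '(Y,(S,(F,H),P))'
  leaf 'C' → 'C'
  internal I5 with children ['I4', 'I2']
    internal I4 with children ['B', 'D']
      leaf 'B' → 'B'
      leaf 'D' → 'D'
    → '(B,D)'
    internal I2 with children ['M', 'G', 'V']
      leaf 'M' → 'M'
      leaf 'G' → 'G'
      leaf 'V' → 'V'
    → '(M,G,V)'
  → '((B,D),(M,G,V))'
→ '((Y,(S,(F,H),P)),C,((B,D),(M,G,V)))'
Final: ((Y,(S,(F,H),P)),C,((B,D),(M,G,V)));

Answer: ((Y,(S,(F,H),P)),C,((B,D),(M,G,V)));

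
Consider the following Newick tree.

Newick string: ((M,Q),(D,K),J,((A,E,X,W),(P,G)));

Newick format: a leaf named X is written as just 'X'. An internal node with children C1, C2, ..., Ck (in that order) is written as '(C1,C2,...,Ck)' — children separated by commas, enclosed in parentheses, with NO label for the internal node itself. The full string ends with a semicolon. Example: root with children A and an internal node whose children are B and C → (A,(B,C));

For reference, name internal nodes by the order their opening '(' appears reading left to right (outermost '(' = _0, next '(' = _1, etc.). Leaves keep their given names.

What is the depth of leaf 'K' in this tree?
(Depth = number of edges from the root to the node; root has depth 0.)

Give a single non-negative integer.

Answer: 2

Derivation:
Newick: ((M,Q),(D,K),J,((A,E,X,W),(P,G)));
Naming internals by '(' encounter order: outermost '(' = _0, next = _1, ...
Query node: K
Path from root: _0 -> _2 -> K
Depth of K: 2 (number of edges from root)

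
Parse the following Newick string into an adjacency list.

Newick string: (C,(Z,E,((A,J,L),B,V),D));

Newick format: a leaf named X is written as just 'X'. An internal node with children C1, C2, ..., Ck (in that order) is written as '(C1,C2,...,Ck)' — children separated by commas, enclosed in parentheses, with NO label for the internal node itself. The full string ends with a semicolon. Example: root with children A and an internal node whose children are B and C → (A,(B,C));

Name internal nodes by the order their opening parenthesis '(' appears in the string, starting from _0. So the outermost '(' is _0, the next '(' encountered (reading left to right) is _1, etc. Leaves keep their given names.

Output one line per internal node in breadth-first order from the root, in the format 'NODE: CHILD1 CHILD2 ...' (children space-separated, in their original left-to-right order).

Answer: _0: C _1
_1: Z E _2 D
_2: _3 B V
_3: A J L

Derivation:
Input: (C,(Z,E,((A,J,L),B,V),D));
Scanning left-to-right, naming '(' by encounter order:
  pos 0: '(' -> open internal node _0 (depth 1)
  pos 3: '(' -> open internal node _1 (depth 2)
  pos 8: '(' -> open internal node _2 (depth 3)
  pos 9: '(' -> open internal node _3 (depth 4)
  pos 15: ')' -> close internal node _3 (now at depth 3)
  pos 20: ')' -> close internal node _2 (now at depth 2)
  pos 23: ')' -> close internal node _1 (now at depth 1)
  pos 24: ')' -> close internal node _0 (now at depth 0)
Total internal nodes: 4
BFS adjacency from root:
  _0: C _1
  _1: Z E _2 D
  _2: _3 B V
  _3: A J L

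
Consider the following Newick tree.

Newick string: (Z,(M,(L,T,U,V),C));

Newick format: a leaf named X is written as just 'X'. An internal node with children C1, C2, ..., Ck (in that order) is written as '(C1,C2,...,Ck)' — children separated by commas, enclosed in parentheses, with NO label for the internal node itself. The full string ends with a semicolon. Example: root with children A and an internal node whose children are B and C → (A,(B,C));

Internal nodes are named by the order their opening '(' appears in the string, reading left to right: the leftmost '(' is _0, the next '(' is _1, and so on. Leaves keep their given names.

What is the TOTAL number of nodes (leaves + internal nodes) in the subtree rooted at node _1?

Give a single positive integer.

Newick: (Z,(M,(L,T,U,V),C));
Locate _1: it is the '(' at position 3 (the 2nd '(' reading left to right).
Query: subtree rooted at _1
_1: subtree_size = 1 + 7
  M: subtree_size = 1 + 0
  _2: subtree_size = 1 + 4
    L: subtree_size = 1 + 0
    T: subtree_size = 1 + 0
    U: subtree_size = 1 + 0
    V: subtree_size = 1 + 0
  C: subtree_size = 1 + 0
Total subtree size of _1: 8

Answer: 8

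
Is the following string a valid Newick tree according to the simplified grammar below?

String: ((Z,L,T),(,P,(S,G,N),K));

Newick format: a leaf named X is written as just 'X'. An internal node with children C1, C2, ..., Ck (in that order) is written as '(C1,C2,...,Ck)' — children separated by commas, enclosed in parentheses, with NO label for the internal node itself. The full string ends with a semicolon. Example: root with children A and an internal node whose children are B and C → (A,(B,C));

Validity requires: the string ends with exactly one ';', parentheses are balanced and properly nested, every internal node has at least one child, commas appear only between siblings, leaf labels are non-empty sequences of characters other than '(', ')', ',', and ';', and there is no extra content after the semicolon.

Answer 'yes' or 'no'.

Answer: no

Derivation:
Input: ((Z,L,T),(,P,(S,G,N),K));
Paren balance: 4 '(' vs 4 ')' OK
Ends with single ';': True
Full parse: FAILS (empty leaf label at pos 10)
Valid: False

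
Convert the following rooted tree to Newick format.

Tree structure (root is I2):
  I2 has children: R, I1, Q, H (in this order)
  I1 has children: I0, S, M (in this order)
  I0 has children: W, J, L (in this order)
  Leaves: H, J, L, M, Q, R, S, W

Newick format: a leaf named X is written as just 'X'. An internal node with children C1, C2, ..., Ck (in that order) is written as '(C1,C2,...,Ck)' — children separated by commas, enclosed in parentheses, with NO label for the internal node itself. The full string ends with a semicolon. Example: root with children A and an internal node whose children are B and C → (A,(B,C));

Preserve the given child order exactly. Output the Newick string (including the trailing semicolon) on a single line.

internal I2 with children ['R', 'I1', 'Q', 'H']
  leaf 'R' → 'R'
  internal I1 with children ['I0', 'S', 'M']
    internal I0 with children ['W', 'J', 'L']
      leaf 'W' → 'W'
      leaf 'J' → 'J'
      leaf 'L' → 'L'
    → '(W,J,L)'
    leaf 'S' → 'S'
    leaf 'M' → 'M'
  → '((W,J,L),S,M)'
  leaf 'Q' → 'Q'
  leaf 'H' → 'H'
→ '(R,((W,J,L),S,M),Q,H)'
Final: (R,((W,J,L),S,M),Q,H);

Answer: (R,((W,J,L),S,M),Q,H);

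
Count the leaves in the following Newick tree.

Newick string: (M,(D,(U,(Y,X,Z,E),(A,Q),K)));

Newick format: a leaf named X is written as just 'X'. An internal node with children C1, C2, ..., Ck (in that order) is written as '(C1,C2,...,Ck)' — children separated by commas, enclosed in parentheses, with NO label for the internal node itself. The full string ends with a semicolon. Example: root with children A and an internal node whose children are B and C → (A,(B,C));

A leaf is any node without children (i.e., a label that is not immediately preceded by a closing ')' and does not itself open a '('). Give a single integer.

Answer: 10

Derivation:
Newick: (M,(D,(U,(Y,X,Z,E),(A,Q),K)));
Scan left-to-right; a leaf is any maximal label run not followed by '(':
  pos 1: leaf 'M' → count = 1
  pos 4: leaf 'D' → count = 2
  pos 7: leaf 'U' → count = 3
  pos 10: leaf 'Y' → count = 4
  pos 12: leaf 'X' → count = 5
  pos 14: leaf 'Z' → count = 6
  pos 16: leaf 'E' → count = 7
  pos 20: leaf 'A' → count = 8
  pos 22: leaf 'Q' → count = 9
  pos 25: leaf 'K' → count = 10
Total leaves: 10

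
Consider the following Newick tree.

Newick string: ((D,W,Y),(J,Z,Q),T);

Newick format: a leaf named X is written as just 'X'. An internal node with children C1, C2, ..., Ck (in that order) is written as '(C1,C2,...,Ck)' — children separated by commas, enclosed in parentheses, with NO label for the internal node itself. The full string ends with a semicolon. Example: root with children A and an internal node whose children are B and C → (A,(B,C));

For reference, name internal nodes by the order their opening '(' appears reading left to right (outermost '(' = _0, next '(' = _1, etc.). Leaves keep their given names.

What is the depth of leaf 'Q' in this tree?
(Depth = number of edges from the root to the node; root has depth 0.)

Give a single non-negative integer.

Newick: ((D,W,Y),(J,Z,Q),T);
Naming internals by '(' encounter order: outermost '(' = _0, next = _1, ...
Query node: Q
Path from root: _0 -> _2 -> Q
Depth of Q: 2 (number of edges from root)

Answer: 2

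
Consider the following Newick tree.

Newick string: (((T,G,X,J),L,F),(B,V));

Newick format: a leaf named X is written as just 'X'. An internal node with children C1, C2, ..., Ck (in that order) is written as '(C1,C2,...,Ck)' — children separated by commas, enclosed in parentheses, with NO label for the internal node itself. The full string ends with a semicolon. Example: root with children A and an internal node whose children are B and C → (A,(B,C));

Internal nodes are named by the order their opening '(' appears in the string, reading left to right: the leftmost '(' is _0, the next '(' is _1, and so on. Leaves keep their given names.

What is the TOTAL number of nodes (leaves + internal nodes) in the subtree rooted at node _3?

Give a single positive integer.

Answer: 3

Derivation:
Newick: (((T,G,X,J),L,F),(B,V));
Locate _3: it is the '(' at position 17 (the 4th '(' reading left to right).
Query: subtree rooted at _3
_3: subtree_size = 1 + 2
  B: subtree_size = 1 + 0
  V: subtree_size = 1 + 0
Total subtree size of _3: 3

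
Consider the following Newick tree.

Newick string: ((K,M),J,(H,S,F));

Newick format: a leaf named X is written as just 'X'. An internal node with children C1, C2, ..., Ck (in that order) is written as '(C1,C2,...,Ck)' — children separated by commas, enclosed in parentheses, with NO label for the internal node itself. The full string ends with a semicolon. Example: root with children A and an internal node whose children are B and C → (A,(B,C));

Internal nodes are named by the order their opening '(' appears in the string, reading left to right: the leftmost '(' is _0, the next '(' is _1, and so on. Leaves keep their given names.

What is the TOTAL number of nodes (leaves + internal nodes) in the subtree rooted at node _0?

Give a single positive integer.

Answer: 9

Derivation:
Newick: ((K,M),J,(H,S,F));
Locate _0: it is the '(' at position 0 (the 1st '(' reading left to right).
Query: subtree rooted at _0
_0: subtree_size = 1 + 8
  _1: subtree_size = 1 + 2
    K: subtree_size = 1 + 0
    M: subtree_size = 1 + 0
  J: subtree_size = 1 + 0
  _2: subtree_size = 1 + 3
    H: subtree_size = 1 + 0
    S: subtree_size = 1 + 0
    F: subtree_size = 1 + 0
Total subtree size of _0: 9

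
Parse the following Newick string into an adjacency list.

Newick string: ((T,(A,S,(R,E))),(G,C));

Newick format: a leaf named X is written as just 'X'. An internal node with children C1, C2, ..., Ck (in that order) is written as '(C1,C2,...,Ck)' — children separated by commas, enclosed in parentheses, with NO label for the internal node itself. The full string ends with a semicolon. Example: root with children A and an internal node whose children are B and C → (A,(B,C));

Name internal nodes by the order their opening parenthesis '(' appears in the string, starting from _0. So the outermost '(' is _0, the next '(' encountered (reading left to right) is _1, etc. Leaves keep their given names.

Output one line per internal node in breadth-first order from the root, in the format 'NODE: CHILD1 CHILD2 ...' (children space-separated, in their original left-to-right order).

Answer: _0: _1 _4
_1: T _2
_4: G C
_2: A S _3
_3: R E

Derivation:
Input: ((T,(A,S,(R,E))),(G,C));
Scanning left-to-right, naming '(' by encounter order:
  pos 0: '(' -> open internal node _0 (depth 1)
  pos 1: '(' -> open internal node _1 (depth 2)
  pos 4: '(' -> open internal node _2 (depth 3)
  pos 9: '(' -> open internal node _3 (depth 4)
  pos 13: ')' -> close internal node _3 (now at depth 3)
  pos 14: ')' -> close internal node _2 (now at depth 2)
  pos 15: ')' -> close internal node _1 (now at depth 1)
  pos 17: '(' -> open internal node _4 (depth 2)
  pos 21: ')' -> close internal node _4 (now at depth 1)
  pos 22: ')' -> close internal node _0 (now at depth 0)
Total internal nodes: 5
BFS adjacency from root:
  _0: _1 _4
  _1: T _2
  _4: G C
  _2: A S _3
  _3: R E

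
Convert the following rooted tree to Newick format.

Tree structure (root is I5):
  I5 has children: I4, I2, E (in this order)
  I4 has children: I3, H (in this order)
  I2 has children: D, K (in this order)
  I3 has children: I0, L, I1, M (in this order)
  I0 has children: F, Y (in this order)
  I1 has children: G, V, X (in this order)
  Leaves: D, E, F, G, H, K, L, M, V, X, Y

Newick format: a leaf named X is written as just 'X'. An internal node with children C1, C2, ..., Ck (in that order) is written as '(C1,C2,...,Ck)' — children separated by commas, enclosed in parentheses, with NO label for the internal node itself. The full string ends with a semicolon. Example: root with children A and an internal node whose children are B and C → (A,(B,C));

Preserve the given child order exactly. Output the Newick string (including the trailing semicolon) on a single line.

internal I5 with children ['I4', 'I2', 'E']
  internal I4 with children ['I3', 'H']
    internal I3 with children ['I0', 'L', 'I1', 'M']
      internal I0 with children ['F', 'Y']
        leaf 'F' → 'F'
        leaf 'Y' → 'Y'
      → '(F,Y)'
      leaf 'L' → 'L'
      internal I1 with children ['G', 'V', 'X']
        leaf 'G' → 'G'
        leaf 'V' → 'V'
        leaf 'X' → 'X'
      → '(G,V,X)'
      leaf 'M' → 'M'
    → '((F,Y),L,(G,V,X),M)'
    leaf 'H' → 'H'
  → '(((F,Y),L,(G,V,X),M),H)'
  internal I2 with children ['D', 'K']
    leaf 'D' → 'D'
    leaf 'K' → 'K'
  → '(D,K)'
  leaf 'E' → 'E'
→ '((((F,Y),L,(G,V,X),M),H),(D,K),E)'
Final: ((((F,Y),L,(G,V,X),M),H),(D,K),E);

Answer: ((((F,Y),L,(G,V,X),M),H),(D,K),E);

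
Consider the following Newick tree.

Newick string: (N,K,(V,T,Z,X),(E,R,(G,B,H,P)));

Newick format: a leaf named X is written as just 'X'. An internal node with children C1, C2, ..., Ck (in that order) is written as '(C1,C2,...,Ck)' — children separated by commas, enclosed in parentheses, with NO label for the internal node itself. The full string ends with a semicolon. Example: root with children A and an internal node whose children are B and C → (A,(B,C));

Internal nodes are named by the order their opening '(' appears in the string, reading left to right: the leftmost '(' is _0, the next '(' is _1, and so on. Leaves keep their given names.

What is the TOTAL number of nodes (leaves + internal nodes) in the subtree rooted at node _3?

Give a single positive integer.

Answer: 5

Derivation:
Newick: (N,K,(V,T,Z,X),(E,R,(G,B,H,P)));
Locate _3: it is the '(' at position 20 (the 4th '(' reading left to right).
Query: subtree rooted at _3
_3: subtree_size = 1 + 4
  G: subtree_size = 1 + 0
  B: subtree_size = 1 + 0
  H: subtree_size = 1 + 0
  P: subtree_size = 1 + 0
Total subtree size of _3: 5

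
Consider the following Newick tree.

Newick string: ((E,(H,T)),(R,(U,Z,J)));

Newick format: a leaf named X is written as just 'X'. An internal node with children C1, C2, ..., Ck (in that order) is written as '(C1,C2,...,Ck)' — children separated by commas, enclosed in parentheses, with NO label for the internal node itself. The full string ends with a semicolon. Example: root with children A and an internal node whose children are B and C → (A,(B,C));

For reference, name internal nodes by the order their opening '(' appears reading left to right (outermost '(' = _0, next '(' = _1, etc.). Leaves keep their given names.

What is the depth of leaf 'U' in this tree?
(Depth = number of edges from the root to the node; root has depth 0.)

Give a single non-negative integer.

Newick: ((E,(H,T)),(R,(U,Z,J)));
Naming internals by '(' encounter order: outermost '(' = _0, next = _1, ...
Query node: U
Path from root: _0 -> _3 -> _4 -> U
Depth of U: 3 (number of edges from root)

Answer: 3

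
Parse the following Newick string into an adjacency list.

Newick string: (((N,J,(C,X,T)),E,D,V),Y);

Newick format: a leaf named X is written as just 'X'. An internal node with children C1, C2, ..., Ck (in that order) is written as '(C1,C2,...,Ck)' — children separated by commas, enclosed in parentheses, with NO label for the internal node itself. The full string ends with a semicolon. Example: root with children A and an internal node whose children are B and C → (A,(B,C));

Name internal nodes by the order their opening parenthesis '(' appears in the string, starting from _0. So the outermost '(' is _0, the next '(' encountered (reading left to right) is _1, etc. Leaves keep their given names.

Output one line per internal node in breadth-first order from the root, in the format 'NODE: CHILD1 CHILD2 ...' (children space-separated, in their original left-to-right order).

Answer: _0: _1 Y
_1: _2 E D V
_2: N J _3
_3: C X T

Derivation:
Input: (((N,J,(C,X,T)),E,D,V),Y);
Scanning left-to-right, naming '(' by encounter order:
  pos 0: '(' -> open internal node _0 (depth 1)
  pos 1: '(' -> open internal node _1 (depth 2)
  pos 2: '(' -> open internal node _2 (depth 3)
  pos 7: '(' -> open internal node _3 (depth 4)
  pos 13: ')' -> close internal node _3 (now at depth 3)
  pos 14: ')' -> close internal node _2 (now at depth 2)
  pos 21: ')' -> close internal node _1 (now at depth 1)
  pos 24: ')' -> close internal node _0 (now at depth 0)
Total internal nodes: 4
BFS adjacency from root:
  _0: _1 Y
  _1: _2 E D V
  _2: N J _3
  _3: C X T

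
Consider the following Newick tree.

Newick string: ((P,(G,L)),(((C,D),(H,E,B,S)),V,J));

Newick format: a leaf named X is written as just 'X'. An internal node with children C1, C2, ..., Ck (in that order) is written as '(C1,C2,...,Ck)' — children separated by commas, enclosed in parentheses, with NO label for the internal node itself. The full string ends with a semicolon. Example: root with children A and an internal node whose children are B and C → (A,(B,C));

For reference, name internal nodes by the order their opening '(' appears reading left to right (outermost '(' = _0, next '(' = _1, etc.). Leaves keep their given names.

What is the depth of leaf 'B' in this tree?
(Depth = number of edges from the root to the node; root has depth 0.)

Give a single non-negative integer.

Newick: ((P,(G,L)),(((C,D),(H,E,B,S)),V,J));
Naming internals by '(' encounter order: outermost '(' = _0, next = _1, ...
Query node: B
Path from root: _0 -> _3 -> _4 -> _6 -> B
Depth of B: 4 (number of edges from root)

Answer: 4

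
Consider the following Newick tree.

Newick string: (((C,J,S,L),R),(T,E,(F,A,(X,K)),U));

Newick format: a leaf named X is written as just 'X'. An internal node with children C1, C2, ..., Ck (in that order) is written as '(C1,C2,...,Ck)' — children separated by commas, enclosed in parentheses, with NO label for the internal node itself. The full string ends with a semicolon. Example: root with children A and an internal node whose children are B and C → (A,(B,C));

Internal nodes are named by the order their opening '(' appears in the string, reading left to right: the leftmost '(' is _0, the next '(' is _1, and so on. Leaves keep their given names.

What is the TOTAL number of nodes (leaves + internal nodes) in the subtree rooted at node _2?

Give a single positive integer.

Newick: (((C,J,S,L),R),(T,E,(F,A,(X,K)),U));
Locate _2: it is the '(' at position 2 (the 3rd '(' reading left to right).
Query: subtree rooted at _2
_2: subtree_size = 1 + 4
  C: subtree_size = 1 + 0
  J: subtree_size = 1 + 0
  S: subtree_size = 1 + 0
  L: subtree_size = 1 + 0
Total subtree size of _2: 5

Answer: 5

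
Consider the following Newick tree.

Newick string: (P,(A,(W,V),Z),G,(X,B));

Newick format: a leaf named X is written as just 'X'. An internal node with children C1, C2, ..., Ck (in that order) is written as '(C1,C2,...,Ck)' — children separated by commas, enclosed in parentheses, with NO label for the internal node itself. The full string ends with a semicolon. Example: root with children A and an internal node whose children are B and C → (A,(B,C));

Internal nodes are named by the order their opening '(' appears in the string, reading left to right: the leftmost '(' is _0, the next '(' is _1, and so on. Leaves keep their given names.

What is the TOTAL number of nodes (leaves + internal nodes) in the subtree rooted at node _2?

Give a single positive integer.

Newick: (P,(A,(W,V),Z),G,(X,B));
Locate _2: it is the '(' at position 6 (the 3rd '(' reading left to right).
Query: subtree rooted at _2
_2: subtree_size = 1 + 2
  W: subtree_size = 1 + 0
  V: subtree_size = 1 + 0
Total subtree size of _2: 3

Answer: 3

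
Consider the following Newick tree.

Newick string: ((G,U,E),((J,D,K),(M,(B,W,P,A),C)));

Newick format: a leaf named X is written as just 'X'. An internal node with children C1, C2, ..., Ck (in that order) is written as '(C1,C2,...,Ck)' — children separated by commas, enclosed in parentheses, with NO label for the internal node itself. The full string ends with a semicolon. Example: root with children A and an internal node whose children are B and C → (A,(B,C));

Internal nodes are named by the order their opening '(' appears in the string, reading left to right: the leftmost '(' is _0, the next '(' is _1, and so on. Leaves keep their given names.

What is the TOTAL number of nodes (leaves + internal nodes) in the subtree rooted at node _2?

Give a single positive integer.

Newick: ((G,U,E),((J,D,K),(M,(B,W,P,A),C)));
Locate _2: it is the '(' at position 9 (the 3rd '(' reading left to right).
Query: subtree rooted at _2
_2: subtree_size = 1 + 12
  _3: subtree_size = 1 + 3
    J: subtree_size = 1 + 0
    D: subtree_size = 1 + 0
    K: subtree_size = 1 + 0
  _4: subtree_size = 1 + 7
    M: subtree_size = 1 + 0
    _5: subtree_size = 1 + 4
      B: subtree_size = 1 + 0
      W: subtree_size = 1 + 0
      P: subtree_size = 1 + 0
      A: subtree_size = 1 + 0
    C: subtree_size = 1 + 0
Total subtree size of _2: 13

Answer: 13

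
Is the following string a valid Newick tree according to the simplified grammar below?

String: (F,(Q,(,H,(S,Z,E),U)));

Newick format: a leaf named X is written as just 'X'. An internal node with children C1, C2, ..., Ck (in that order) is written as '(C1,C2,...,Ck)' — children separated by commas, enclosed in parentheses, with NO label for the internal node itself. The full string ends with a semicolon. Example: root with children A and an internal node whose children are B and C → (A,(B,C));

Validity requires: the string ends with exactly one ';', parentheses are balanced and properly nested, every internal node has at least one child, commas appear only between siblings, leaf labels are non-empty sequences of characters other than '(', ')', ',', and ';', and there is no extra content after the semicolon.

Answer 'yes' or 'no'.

Input: (F,(Q,(,H,(S,Z,E),U)));
Paren balance: 4 '(' vs 4 ')' OK
Ends with single ';': True
Full parse: FAILS (empty leaf label at pos 7)
Valid: False

Answer: no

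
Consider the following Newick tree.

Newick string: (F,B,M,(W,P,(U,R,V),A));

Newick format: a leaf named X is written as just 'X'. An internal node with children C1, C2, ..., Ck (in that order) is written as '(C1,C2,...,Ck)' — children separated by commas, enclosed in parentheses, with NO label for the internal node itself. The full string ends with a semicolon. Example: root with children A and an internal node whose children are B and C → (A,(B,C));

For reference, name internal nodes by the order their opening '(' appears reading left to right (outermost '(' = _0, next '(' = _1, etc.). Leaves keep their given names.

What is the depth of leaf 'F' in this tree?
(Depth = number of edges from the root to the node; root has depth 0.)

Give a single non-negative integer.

Answer: 1

Derivation:
Newick: (F,B,M,(W,P,(U,R,V),A));
Naming internals by '(' encounter order: outermost '(' = _0, next = _1, ...
Query node: F
Path from root: _0 -> F
Depth of F: 1 (number of edges from root)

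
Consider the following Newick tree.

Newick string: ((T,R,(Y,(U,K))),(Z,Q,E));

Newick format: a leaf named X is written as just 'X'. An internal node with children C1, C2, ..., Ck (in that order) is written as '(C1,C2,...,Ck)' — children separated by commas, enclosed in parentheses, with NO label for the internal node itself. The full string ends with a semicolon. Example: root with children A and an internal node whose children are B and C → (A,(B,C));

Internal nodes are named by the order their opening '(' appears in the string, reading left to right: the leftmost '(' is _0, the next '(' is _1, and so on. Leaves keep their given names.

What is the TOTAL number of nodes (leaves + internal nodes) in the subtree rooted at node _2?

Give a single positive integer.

Answer: 5

Derivation:
Newick: ((T,R,(Y,(U,K))),(Z,Q,E));
Locate _2: it is the '(' at position 6 (the 3rd '(' reading left to right).
Query: subtree rooted at _2
_2: subtree_size = 1 + 4
  Y: subtree_size = 1 + 0
  _3: subtree_size = 1 + 2
    U: subtree_size = 1 + 0
    K: subtree_size = 1 + 0
Total subtree size of _2: 5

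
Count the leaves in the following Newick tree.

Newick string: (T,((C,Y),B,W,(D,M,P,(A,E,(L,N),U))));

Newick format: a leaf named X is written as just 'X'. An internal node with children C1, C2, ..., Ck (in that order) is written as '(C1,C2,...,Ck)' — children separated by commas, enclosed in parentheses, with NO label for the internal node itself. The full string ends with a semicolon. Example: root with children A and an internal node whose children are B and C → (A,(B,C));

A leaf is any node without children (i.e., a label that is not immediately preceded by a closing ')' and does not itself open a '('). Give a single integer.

Answer: 13

Derivation:
Newick: (T,((C,Y),B,W,(D,M,P,(A,E,(L,N),U))));
Scan left-to-right; a leaf is any maximal label run not followed by '(':
  pos 1: leaf 'T' → count = 1
  pos 5: leaf 'C' → count = 2
  pos 7: leaf 'Y' → count = 3
  pos 10: leaf 'B' → count = 4
  pos 12: leaf 'W' → count = 5
  pos 15: leaf 'D' → count = 6
  pos 17: leaf 'M' → count = 7
  pos 19: leaf 'P' → count = 8
  pos 22: leaf 'A' → count = 9
  pos 24: leaf 'E' → count = 10
  pos 27: leaf 'L' → count = 11
  pos 29: leaf 'N' → count = 12
  pos 32: leaf 'U' → count = 13
Total leaves: 13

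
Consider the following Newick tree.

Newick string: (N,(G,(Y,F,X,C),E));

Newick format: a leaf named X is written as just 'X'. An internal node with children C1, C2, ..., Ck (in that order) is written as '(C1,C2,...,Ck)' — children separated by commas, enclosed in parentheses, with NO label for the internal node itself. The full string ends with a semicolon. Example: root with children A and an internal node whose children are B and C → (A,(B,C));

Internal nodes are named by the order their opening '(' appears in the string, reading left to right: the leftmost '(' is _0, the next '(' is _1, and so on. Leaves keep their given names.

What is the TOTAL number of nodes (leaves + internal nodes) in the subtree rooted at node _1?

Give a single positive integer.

Answer: 8

Derivation:
Newick: (N,(G,(Y,F,X,C),E));
Locate _1: it is the '(' at position 3 (the 2nd '(' reading left to right).
Query: subtree rooted at _1
_1: subtree_size = 1 + 7
  G: subtree_size = 1 + 0
  _2: subtree_size = 1 + 4
    Y: subtree_size = 1 + 0
    F: subtree_size = 1 + 0
    X: subtree_size = 1 + 0
    C: subtree_size = 1 + 0
  E: subtree_size = 1 + 0
Total subtree size of _1: 8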